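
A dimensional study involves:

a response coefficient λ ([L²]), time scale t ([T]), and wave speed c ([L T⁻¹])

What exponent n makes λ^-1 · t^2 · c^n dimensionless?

2

Balance the L exponent: (1)·n from c, plus −(2) + 2·(0) = -2 from the rest, must sum to zero.
n − 2 = 0, so n = 2.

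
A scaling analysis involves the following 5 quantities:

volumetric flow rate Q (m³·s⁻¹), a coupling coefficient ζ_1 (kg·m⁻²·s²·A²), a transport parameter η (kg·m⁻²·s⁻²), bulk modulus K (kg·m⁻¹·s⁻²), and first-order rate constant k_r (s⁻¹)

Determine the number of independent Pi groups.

1

There are 5 variables and 4 base dimensions (M, L, T, I).
The dimension matrix has rank 4.
Independent dimensionless groups: 5 − 4 = 1.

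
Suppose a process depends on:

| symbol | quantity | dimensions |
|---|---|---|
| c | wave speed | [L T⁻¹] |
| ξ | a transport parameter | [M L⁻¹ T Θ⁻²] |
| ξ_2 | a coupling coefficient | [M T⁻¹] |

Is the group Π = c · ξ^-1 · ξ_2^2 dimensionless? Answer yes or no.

no

Sum the exponent of each base dimension across the product:
  M: [c]_M − [ξ]_M + 2·[ξ_2]_M = (0) − (1) + 2·(1) = 1
  L: [c]_L − [ξ]_L + 2·[ξ_2]_L = (1) − (-1) + 2·(0) = 2
  T: [c]_T − [ξ]_T + 2·[ξ_2]_T = (-1) − (1) + 2·(-1) = -4
  Θ: [c]_Θ − [ξ]_Θ + 2·[ξ_2]_Θ = (0) − (-2) + 2·(0) = 2
Net dimensions [M L² T⁻⁴ Θ²] ≠ [1] — not dimensionless.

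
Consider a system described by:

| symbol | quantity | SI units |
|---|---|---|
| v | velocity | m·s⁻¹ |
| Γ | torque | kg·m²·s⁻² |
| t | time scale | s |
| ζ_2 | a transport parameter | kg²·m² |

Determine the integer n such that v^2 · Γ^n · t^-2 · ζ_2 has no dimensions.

Balance the M exponent: (1)·n from Γ, plus 2·(0) − 2·(0) + (2) = 2 from the rest, must sum to zero.
n + 2 = 0, so n = -2.

-2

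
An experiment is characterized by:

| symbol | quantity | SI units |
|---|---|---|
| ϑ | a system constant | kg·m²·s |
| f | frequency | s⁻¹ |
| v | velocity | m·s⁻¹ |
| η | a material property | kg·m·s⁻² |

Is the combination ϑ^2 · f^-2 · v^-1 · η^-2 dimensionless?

Sum the exponent of each base dimension across the product:
  M: 2·[ϑ]_M − 2·[f]_M − [v]_M − 2·[η]_M = 2·(1) − 2·(0) − (0) − 2·(1) = 0
  L: 2·[ϑ]_L − 2·[f]_L − [v]_L − 2·[η]_L = 2·(2) − 2·(0) − (1) − 2·(1) = 1
  T: 2·[ϑ]_T − 2·[f]_T − [v]_T − 2·[η]_T = 2·(1) − 2·(-1) − (-1) − 2·(-2) = 9
Net dimensions [L T⁹] ≠ [1] — not dimensionless.

no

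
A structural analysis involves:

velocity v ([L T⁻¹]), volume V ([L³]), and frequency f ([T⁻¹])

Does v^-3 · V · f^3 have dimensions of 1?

Sum the exponent of each base dimension across the product:
  L: −3·[v]_L + [V]_L + 3·[f]_L = −3·(1) + (3) + 3·(0) = 0
  T: −3·[v]_T + [V]_T + 3·[f]_T = −3·(-1) + (0) + 3·(-1) = 0
All base exponents vanish — dimensionless.

yes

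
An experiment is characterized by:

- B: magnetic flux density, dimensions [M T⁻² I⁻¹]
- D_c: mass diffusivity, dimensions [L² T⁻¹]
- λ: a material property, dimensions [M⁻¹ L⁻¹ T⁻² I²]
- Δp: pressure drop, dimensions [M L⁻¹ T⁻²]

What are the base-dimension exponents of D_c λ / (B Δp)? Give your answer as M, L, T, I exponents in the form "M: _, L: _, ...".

M: -3, L: 2, T: 1, I: 3

Collect each base-dimension exponent across the product:
  M: −(1) + (0) + (-1) − (1) = -3
  L: −(0) + (2) + (-1) − (-1) = 2
  T: −(-2) + (-1) + (-2) − (-2) = 1
  I: −(-1) + (0) + (2) − (0) = 3
So the dimensions are [M⁻³ L² T I³].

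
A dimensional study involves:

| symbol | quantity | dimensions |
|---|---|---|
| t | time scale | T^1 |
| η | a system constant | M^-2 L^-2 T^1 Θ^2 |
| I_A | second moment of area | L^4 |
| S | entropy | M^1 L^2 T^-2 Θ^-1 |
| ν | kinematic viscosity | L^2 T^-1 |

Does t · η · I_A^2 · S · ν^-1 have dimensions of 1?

no

Sum the exponent of each base dimension across the product:
  M: [t]_M + [η]_M + 2·[I_A]_M + [S]_M − [ν]_M = (0) + (-2) + 2·(0) + (1) − (0) = -1
  L: [t]_L + [η]_L + 2·[I_A]_L + [S]_L − [ν]_L = (0) + (-2) + 2·(4) + (2) − (2) = 6
  T: [t]_T + [η]_T + 2·[I_A]_T + [S]_T − [ν]_T = (1) + (1) + 2·(0) + (-2) − (-1) = 1
  Θ: [t]_Θ + [η]_Θ + 2·[I_A]_Θ + [S]_Θ − [ν]_Θ = (0) + (2) + 2·(0) + (-1) − (0) = 1
Net dimensions [M⁻¹ L⁶ T Θ] ≠ [1] — not dimensionless.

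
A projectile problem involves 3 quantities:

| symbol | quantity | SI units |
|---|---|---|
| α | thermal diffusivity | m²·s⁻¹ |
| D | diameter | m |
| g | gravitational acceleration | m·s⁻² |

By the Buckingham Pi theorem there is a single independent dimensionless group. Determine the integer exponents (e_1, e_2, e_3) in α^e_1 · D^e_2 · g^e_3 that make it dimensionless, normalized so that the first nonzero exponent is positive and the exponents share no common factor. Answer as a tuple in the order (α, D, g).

L: e_1·(2) + e_2·(1) + e_3·(1) = 0
T: e_1·(-1) + e_2·(0) + e_3·(-2) = 0
Solving this homogeneous linear system for the smallest-integer solution (first nonzero entry positive) gives (2, -3, -1).

(2, -3, -1)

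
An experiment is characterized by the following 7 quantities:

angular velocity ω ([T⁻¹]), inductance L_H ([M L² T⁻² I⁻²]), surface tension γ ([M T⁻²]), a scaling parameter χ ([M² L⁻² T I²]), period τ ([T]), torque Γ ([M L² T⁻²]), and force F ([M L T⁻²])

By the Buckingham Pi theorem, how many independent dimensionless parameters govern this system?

3

There are 7 variables and 4 base dimensions (M, L, T, I).
The dimension matrix has rank 4.
Independent dimensionless groups: 7 − 4 = 3.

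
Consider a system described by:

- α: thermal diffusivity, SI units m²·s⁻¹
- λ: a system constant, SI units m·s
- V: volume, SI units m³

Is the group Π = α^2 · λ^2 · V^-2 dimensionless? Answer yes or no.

yes

Sum the exponent of each base dimension across the product:
  L: 2·[α]_L + 2·[λ]_L − 2·[V]_L = 2·(2) + 2·(1) − 2·(3) = 0
  T: 2·[α]_T + 2·[λ]_T − 2·[V]_T = 2·(-1) + 2·(1) − 2·(0) = 0
All base exponents vanish — dimensionless.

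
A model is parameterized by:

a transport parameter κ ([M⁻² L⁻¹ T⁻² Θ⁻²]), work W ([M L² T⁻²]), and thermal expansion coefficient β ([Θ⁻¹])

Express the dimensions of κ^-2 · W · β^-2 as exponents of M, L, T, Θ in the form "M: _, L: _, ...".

M: 5, L: 4, T: 2, Θ: 6

Collect each base-dimension exponent across the product:
  M: −2·(-2) + (1) − 2·(0) = 5
  L: −2·(-1) + (2) − 2·(0) = 4
  T: −2·(-2) + (-2) − 2·(0) = 2
  Θ: −2·(-2) + (0) − 2·(-1) = 6
So the dimensions are [M⁵ L⁴ T² Θ⁶].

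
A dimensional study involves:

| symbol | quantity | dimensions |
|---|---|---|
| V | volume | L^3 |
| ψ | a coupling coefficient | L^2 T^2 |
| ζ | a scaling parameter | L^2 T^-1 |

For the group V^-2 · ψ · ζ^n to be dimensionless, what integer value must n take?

2

Balance the L exponent: (2)·n from ζ, plus −2·(3) + (2) = -4 from the rest, must sum to zero.
2n − 4 = 0, so n = 2.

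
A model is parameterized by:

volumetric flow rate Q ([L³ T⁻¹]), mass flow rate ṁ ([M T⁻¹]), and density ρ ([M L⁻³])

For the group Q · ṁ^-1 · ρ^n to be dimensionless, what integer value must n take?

Balance the M exponent: (1)·n from ρ, plus (0) − (1) = -1 from the rest, must sum to zero.
n − 1 = 0, so n = 1.

1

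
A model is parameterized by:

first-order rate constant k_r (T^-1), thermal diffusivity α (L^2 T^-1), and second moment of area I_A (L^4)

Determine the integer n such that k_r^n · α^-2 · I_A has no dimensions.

2

Balance the T exponent: (-1)·n from k_r, plus −2·(-1) + (0) = 2 from the rest, must sum to zero.
−n + 2 = 0, so n = 2.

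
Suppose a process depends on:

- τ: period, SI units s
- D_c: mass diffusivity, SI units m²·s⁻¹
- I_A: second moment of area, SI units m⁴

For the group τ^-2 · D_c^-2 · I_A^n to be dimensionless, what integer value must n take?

Balance the L exponent: (4)·n from I_A, plus −2·(0) − 2·(2) = -4 from the rest, must sum to zero.
4n − 4 = 0, so n = 1.

1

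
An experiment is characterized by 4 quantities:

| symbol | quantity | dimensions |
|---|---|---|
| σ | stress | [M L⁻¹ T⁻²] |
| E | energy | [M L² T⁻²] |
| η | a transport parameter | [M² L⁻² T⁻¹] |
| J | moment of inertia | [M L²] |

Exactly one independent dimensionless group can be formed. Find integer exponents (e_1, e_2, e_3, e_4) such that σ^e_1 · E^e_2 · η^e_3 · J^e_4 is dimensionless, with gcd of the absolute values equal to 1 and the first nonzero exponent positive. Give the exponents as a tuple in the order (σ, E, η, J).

(4, -3, -2, 3)

M: e_1·(1) + e_2·(1) + e_3·(2) + e_4·(1) = 0
L: e_1·(-1) + e_2·(2) + e_3·(-2) + e_4·(2) = 0
T: e_1·(-2) + e_2·(-2) + e_3·(-1) + e_4·(0) = 0
Solving this homogeneous linear system for the smallest-integer solution (first nonzero entry positive) gives (4, -3, -2, 3).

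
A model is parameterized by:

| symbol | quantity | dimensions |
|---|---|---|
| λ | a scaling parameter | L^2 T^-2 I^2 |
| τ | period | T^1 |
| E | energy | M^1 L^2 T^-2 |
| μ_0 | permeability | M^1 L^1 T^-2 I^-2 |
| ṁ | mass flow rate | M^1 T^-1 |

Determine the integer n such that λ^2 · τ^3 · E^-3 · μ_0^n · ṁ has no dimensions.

2

Balance the M exponent: (1)·n from μ_0, plus 2·(0) + 3·(0) − 3·(1) + (1) = -2 from the rest, must sum to zero.
n − 2 = 0, so n = 2.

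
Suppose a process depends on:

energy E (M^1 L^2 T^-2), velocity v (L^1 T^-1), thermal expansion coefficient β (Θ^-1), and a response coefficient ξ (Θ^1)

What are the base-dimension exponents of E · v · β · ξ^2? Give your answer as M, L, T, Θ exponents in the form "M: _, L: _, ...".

M: 1, L: 3, T: -3, Θ: 1

Collect each base-dimension exponent across the product:
  M: (1) + (0) + (0) + 2·(0) = 1
  L: (2) + (1) + (0) + 2·(0) = 3
  T: (-2) + (-1) + (0) + 2·(0) = -3
  Θ: (0) + (0) + (-1) + 2·(1) = 1
So the dimensions are [M L³ T⁻³ Θ].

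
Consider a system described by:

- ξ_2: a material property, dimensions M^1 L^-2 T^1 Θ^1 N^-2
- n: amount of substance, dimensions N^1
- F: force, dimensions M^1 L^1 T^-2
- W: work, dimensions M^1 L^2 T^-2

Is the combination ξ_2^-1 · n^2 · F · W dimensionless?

no

Sum the exponent of each base dimension across the product:
  M: −[ξ_2]_M + 2·[n]_M + [F]_M + [W]_M = −(1) + 2·(0) + (1) + (1) = 1
  L: −[ξ_2]_L + 2·[n]_L + [F]_L + [W]_L = −(-2) + 2·(0) + (1) + (2) = 5
  T: −[ξ_2]_T + 2·[n]_T + [F]_T + [W]_T = −(1) + 2·(0) + (-2) + (-2) = -5
  Θ: −[ξ_2]_Θ + 2·[n]_Θ + [F]_Θ + [W]_Θ = −(1) + 2·(0) + (0) + (0) = -1
  N: −[ξ_2]_N + 2·[n]_N + [F]_N + [W]_N = −(-2) + 2·(1) + (0) + (0) = 4
Net dimensions [M L⁵ T⁻⁵ Θ⁻¹ N⁴] ≠ [1] — not dimensionless.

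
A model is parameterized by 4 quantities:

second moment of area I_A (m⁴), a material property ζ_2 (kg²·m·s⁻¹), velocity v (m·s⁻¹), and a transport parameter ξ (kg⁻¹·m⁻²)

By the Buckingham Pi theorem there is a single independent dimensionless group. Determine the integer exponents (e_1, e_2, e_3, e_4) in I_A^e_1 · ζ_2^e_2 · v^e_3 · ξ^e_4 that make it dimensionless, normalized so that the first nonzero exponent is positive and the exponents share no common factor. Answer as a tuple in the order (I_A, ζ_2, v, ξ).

M: e_1·(0) + e_2·(2) + e_3·(0) + e_4·(-1) = 0
L: e_1·(4) + e_2·(1) + e_3·(1) + e_4·(-2) = 0
T: e_1·(0) + e_2·(-1) + e_3·(-1) + e_4·(0) = 0
Solving this homogeneous linear system for the smallest-integer solution (first nonzero entry positive) gives (1, 1, -1, 2).

(1, 1, -1, 2)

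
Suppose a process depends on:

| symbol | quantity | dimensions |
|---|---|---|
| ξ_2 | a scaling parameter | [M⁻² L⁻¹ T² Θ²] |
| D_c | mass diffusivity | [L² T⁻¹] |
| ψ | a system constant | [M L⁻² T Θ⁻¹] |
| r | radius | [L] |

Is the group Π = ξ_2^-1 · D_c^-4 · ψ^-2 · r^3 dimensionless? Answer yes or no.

yes

Sum the exponent of each base dimension across the product:
  M: −[ξ_2]_M − 4·[D_c]_M − 2·[ψ]_M + 3·[r]_M = −(-2) − 4·(0) − 2·(1) + 3·(0) = 0
  L: −[ξ_2]_L − 4·[D_c]_L − 2·[ψ]_L + 3·[r]_L = −(-1) − 4·(2) − 2·(-2) + 3·(1) = 0
  T: −[ξ_2]_T − 4·[D_c]_T − 2·[ψ]_T + 3·[r]_T = −(2) − 4·(-1) − 2·(1) + 3·(0) = 0
  Θ: −[ξ_2]_Θ − 4·[D_c]_Θ − 2·[ψ]_Θ + 3·[r]_Θ = −(2) − 4·(0) − 2·(-1) + 3·(0) = 0
All base exponents vanish — dimensionless.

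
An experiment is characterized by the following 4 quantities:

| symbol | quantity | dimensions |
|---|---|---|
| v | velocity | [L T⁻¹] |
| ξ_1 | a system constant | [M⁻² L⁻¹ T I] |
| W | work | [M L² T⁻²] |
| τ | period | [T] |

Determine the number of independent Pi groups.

There are 4 variables and 4 base dimensions (M, L, T, I).
The dimension matrix has rank 4.
Independent dimensionless groups: 4 − 4 = 0.

0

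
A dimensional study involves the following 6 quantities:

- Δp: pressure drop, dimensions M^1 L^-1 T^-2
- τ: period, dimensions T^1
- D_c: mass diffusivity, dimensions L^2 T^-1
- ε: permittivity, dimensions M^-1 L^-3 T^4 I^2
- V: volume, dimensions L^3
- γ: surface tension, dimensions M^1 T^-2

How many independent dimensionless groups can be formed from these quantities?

There are 6 variables and 4 base dimensions (M, L, T, I).
The dimension matrix has rank 4.
Independent dimensionless groups: 6 − 4 = 2.

2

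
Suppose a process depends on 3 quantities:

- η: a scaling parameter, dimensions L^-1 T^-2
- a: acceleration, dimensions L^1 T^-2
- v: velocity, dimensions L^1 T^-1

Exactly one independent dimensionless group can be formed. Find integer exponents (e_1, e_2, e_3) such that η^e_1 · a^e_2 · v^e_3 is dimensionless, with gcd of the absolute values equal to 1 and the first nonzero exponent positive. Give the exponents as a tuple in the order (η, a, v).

L: e_1·(-1) + e_2·(1) + e_3·(1) = 0
T: e_1·(-2) + e_2·(-2) + e_3·(-1) = 0
Solving this homogeneous linear system for the smallest-integer solution (first nonzero entry positive) gives (1, -3, 4).

(1, -3, 4)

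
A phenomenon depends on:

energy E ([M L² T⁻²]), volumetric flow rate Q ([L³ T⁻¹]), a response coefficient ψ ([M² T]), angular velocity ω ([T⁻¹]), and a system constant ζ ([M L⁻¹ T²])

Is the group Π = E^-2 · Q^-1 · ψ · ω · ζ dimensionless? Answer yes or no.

Sum the exponent of each base dimension across the product:
  M: −2·[E]_M − [Q]_M + [ψ]_M + [ω]_M + [ζ]_M = −2·(1) − (0) + (2) + (0) + (1) = 1
  L: −2·[E]_L − [Q]_L + [ψ]_L + [ω]_L + [ζ]_L = −2·(2) − (3) + (0) + (0) + (-1) = -8
  T: −2·[E]_T − [Q]_T + [ψ]_T + [ω]_T + [ζ]_T = −2·(-2) − (-1) + (1) + (-1) + (2) = 7
Net dimensions [M L⁻⁸ T⁷] ≠ [1] — not dimensionless.

no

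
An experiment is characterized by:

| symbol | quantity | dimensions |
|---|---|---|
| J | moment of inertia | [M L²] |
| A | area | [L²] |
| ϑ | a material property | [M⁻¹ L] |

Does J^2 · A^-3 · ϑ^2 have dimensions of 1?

Sum the exponent of each base dimension across the product:
  M: 2·[J]_M − 3·[A]_M + 2·[ϑ]_M = 2·(1) − 3·(0) + 2·(-1) = 0
  L: 2·[J]_L − 3·[A]_L + 2·[ϑ]_L = 2·(2) − 3·(2) + 2·(1) = 0
  T: 2·[J]_T − 3·[A]_T + 2·[ϑ]_T = 2·(0) − 3·(0) + 2·(0) = 0
All base exponents vanish — dimensionless.

yes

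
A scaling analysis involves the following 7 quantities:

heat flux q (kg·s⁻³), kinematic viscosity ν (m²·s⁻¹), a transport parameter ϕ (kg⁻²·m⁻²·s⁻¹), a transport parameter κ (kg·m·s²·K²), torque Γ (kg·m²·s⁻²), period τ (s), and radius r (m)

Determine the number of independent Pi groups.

3

There are 7 variables and 4 base dimensions (M, L, T, Θ).
The dimension matrix has rank 4.
Independent dimensionless groups: 7 − 4 = 3.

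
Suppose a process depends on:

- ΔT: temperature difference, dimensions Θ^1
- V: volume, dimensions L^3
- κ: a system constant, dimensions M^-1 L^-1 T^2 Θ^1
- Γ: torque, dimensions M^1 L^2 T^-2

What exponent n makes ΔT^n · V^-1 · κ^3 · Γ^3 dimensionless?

Balance the Θ exponent: (1)·n from ΔT, plus −(0) + 3·(1) + 3·(0) = 3 from the rest, must sum to zero.
n + 3 = 0, so n = -3.

-3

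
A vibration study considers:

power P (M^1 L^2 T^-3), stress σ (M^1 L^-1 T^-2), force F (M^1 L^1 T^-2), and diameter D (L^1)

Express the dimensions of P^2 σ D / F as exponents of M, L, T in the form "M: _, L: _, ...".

M: 2, L: 3, T: -6

Collect each base-dimension exponent across the product:
  M: 2·(1) + (1) − (1) + (0) = 2
  L: 2·(2) + (-1) − (1) + (1) = 3
  T: 2·(-3) + (-2) − (-2) + (0) = -6
So the dimensions are [M² L³ T⁻⁶].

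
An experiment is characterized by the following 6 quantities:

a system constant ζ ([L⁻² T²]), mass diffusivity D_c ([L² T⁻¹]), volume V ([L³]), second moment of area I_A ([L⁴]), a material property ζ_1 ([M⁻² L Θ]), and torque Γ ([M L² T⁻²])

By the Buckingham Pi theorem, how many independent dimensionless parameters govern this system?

There are 6 variables and 4 base dimensions (M, L, T, Θ).
The dimension matrix has rank 4.
Independent dimensionless groups: 6 − 4 = 2.

2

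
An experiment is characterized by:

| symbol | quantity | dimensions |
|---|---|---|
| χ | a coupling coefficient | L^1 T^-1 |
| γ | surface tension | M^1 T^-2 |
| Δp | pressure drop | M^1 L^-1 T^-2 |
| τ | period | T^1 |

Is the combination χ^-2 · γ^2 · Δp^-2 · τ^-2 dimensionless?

yes

Sum the exponent of each base dimension across the product:
  M: −2·[χ]_M + 2·[γ]_M − 2·[Δp]_M − 2·[τ]_M = −2·(0) + 2·(1) − 2·(1) − 2·(0) = 0
  L: −2·[χ]_L + 2·[γ]_L − 2·[Δp]_L − 2·[τ]_L = −2·(1) + 2·(0) − 2·(-1) − 2·(0) = 0
  T: −2·[χ]_T + 2·[γ]_T − 2·[Δp]_T − 2·[τ]_T = −2·(-1) + 2·(-2) − 2·(-2) − 2·(1) = 0
All base exponents vanish — dimensionless.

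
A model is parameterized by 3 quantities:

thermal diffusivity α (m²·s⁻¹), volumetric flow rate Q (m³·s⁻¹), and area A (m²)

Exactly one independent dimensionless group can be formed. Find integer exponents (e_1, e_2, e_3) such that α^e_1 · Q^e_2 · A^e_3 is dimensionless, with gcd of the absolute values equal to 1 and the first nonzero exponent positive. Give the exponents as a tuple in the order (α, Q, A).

(2, -2, 1)

L: e_1·(2) + e_2·(3) + e_3·(2) = 0
T: e_1·(-1) + e_2·(-1) + e_3·(0) = 0
Solving this homogeneous linear system for the smallest-integer solution (first nonzero entry positive) gives (2, -2, 1).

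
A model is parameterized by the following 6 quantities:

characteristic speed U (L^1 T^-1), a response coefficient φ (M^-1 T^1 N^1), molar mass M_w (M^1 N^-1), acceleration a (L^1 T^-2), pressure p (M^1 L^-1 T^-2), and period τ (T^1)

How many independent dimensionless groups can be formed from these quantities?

There are 6 variables and 4 base dimensions (M, L, T, N).
The dimension matrix has rank 4.
Independent dimensionless groups: 6 − 4 = 2.

2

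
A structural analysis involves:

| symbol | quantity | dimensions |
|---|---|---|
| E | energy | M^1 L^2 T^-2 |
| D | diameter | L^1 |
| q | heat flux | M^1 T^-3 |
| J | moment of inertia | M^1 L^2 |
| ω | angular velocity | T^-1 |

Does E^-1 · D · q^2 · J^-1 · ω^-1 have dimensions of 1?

no

Sum the exponent of each base dimension across the product:
  M: −[E]_M + [D]_M + 2·[q]_M − [J]_M − [ω]_M = −(1) + (0) + 2·(1) − (1) − (0) = 0
  L: −[E]_L + [D]_L + 2·[q]_L − [J]_L − [ω]_L = −(2) + (1) + 2·(0) − (2) − (0) = -3
  T: −[E]_T + [D]_T + 2·[q]_T − [J]_T − [ω]_T = −(-2) + (0) + 2·(-3) − (0) − (-1) = -3
Net dimensions [L⁻³ T⁻³] ≠ [1] — not dimensionless.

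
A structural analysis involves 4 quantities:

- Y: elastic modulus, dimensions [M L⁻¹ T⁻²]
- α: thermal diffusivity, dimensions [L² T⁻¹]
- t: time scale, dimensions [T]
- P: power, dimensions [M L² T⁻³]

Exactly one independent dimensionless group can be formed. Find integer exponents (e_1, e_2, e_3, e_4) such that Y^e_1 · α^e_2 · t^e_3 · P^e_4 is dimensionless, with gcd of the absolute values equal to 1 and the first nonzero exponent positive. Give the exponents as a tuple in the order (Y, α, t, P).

(2, 3, 1, -2)

M: e_1·(1) + e_2·(0) + e_3·(0) + e_4·(1) = 0
L: e_1·(-1) + e_2·(2) + e_3·(0) + e_4·(2) = 0
T: e_1·(-2) + e_2·(-1) + e_3·(1) + e_4·(-3) = 0
Solving this homogeneous linear system for the smallest-integer solution (first nonzero entry positive) gives (2, 3, 1, -2).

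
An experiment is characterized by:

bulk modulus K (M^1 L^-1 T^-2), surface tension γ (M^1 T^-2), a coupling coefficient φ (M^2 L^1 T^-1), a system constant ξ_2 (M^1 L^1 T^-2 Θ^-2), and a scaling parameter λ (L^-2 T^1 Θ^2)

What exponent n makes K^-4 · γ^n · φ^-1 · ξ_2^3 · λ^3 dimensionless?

Balance the M exponent: (1)·n from γ, plus −4·(1) − (2) + 3·(1) + 3·(0) = -3 from the rest, must sum to zero.
n − 3 = 0, so n = 3.

3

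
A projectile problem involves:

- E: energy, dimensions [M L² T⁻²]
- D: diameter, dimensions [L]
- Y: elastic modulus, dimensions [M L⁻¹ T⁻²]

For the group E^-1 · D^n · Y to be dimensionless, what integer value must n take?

Balance the L exponent: (1)·n from D, plus −(2) + (-1) = -3 from the rest, must sum to zero.
n − 3 = 0, so n = 3.

3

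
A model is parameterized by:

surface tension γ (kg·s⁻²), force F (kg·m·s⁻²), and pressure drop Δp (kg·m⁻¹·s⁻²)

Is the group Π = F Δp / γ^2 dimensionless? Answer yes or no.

yes

Sum the exponent of each base dimension across the product:
  M: −2·[γ]_M + [F]_M + [Δp]_M = −2·(1) + (1) + (1) = 0
  L: −2·[γ]_L + [F]_L + [Δp]_L = −2·(0) + (1) + (-1) = 0
  T: −2·[γ]_T + [F]_T + [Δp]_T = −2·(-2) + (-2) + (-2) = 0
All base exponents vanish — dimensionless.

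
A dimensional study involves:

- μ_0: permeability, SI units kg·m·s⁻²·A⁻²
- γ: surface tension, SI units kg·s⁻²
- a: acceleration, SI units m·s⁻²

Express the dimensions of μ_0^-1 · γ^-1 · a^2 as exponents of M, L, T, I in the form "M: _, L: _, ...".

M: -2, L: 1, T: 0, I: 2

Collect each base-dimension exponent across the product:
  M: −(1) − (1) + 2·(0) = -2
  L: −(1) − (0) + 2·(1) = 1
  T: −(-2) − (-2) + 2·(-2) = 0
  I: −(-2) − (0) + 2·(0) = 2
So the dimensions are [M⁻² L I²].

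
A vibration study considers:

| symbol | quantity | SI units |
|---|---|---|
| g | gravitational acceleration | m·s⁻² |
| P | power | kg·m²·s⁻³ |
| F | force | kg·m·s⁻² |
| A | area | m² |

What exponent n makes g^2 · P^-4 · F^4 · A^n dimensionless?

1

Balance the L exponent: (2)·n from A, plus 2·(1) − 4·(2) + 4·(1) = -2 from the rest, must sum to zero.
2n − 2 = 0, so n = 1.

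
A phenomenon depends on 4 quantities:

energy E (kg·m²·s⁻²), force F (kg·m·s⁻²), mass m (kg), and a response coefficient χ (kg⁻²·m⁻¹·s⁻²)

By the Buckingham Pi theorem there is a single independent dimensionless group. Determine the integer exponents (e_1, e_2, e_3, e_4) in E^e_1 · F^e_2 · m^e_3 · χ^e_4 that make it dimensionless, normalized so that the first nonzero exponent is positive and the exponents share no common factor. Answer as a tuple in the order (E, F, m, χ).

(2, -3, 3, 1)

M: e_1·(1) + e_2·(1) + e_3·(1) + e_4·(-2) = 0
L: e_1·(2) + e_2·(1) + e_3·(0) + e_4·(-1) = 0
T: e_1·(-2) + e_2·(-2) + e_3·(0) + e_4·(-2) = 0
Solving this homogeneous linear system for the smallest-integer solution (first nonzero entry positive) gives (2, -3, 3, 1).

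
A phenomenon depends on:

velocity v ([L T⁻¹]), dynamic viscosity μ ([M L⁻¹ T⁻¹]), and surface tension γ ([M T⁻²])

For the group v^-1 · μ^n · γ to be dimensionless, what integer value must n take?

-1

Balance the M exponent: (1)·n from μ, plus −(0) + (1) = 1 from the rest, must sum to zero.
n + 1 = 0, so n = -1.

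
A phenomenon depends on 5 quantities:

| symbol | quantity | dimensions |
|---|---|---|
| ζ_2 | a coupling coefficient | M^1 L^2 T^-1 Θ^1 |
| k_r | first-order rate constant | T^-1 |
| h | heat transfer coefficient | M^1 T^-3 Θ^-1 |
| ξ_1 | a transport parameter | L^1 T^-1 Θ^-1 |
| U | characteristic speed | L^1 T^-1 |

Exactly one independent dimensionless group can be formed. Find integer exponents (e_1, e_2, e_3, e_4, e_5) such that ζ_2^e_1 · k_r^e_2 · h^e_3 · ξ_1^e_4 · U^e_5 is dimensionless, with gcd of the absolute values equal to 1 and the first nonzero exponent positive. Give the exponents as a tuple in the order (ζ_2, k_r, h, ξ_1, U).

M: e_1·(1) + e_2·(0) + e_3·(1) + e_4·(0) + e_5·(0) = 0
L: e_1·(2) + e_2·(0) + e_3·(0) + e_4·(1) + e_5·(1) = 0
T: e_1·(-1) + e_2·(-1) + e_3·(-3) + e_4·(-1) + e_5·(-1) = 0
Θ: e_1·(1) + e_2·(0) + e_3·(-1) + e_4·(-1) + e_5·(0) = 0
Solving this homogeneous linear system for the smallest-integer solution (first nonzero entry positive) gives (1, 4, -1, 2, -4).

(1, 4, -1, 2, -4)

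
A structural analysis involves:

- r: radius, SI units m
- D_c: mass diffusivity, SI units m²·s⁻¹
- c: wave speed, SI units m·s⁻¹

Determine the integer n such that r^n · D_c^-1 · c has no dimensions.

Balance the L exponent: (1)·n from r, plus −(2) + (1) = -1 from the rest, must sum to zero.
n − 1 = 0, so n = 1.

1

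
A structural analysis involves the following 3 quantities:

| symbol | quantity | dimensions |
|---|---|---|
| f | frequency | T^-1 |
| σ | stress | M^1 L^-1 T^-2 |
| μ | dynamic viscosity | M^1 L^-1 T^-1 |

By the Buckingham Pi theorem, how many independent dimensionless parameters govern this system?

1

There are 3 variables and 3 base dimensions (M, L, T).
The dimension matrix has rank 2 (less than 3: the dimension vectors are linearly dependent).
Independent dimensionless groups: 3 − 2 = 1.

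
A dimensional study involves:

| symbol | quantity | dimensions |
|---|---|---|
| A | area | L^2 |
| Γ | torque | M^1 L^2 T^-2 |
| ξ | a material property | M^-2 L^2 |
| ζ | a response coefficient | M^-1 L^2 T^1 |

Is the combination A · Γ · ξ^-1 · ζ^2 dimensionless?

no

Sum the exponent of each base dimension across the product:
  M: [A]_M + [Γ]_M − [ξ]_M + 2·[ζ]_M = (0) + (1) − (-2) + 2·(-1) = 1
  L: [A]_L + [Γ]_L − [ξ]_L + 2·[ζ]_L = (2) + (2) − (2) + 2·(2) = 6
  T: [A]_T + [Γ]_T − [ξ]_T + 2·[ζ]_T = (0) + (-2) − (0) + 2·(1) = 0
Net dimensions [M L⁶] ≠ [1] — not dimensionless.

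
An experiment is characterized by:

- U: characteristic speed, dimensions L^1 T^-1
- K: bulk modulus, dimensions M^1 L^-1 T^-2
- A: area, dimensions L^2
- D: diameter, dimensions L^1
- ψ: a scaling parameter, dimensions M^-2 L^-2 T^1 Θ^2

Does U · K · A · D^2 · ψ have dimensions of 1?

no

Sum the exponent of each base dimension across the product:
  M: [U]_M + [K]_M + [A]_M + 2·[D]_M + [ψ]_M = (0) + (1) + (0) + 2·(0) + (-2) = -1
  L: [U]_L + [K]_L + [A]_L + 2·[D]_L + [ψ]_L = (1) + (-1) + (2) + 2·(1) + (-2) = 2
  T: [U]_T + [K]_T + [A]_T + 2·[D]_T + [ψ]_T = (-1) + (-2) + (0) + 2·(0) + (1) = -2
  Θ: [U]_Θ + [K]_Θ + [A]_Θ + 2·[D]_Θ + [ψ]_Θ = (0) + (0) + (0) + 2·(0) + (2) = 2
Net dimensions [M⁻¹ L² T⁻² Θ²] ≠ [1] — not dimensionless.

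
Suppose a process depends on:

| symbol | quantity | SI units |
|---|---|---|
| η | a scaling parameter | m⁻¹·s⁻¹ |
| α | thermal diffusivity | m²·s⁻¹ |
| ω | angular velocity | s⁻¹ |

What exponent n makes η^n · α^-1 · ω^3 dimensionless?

-2

Balance the L exponent: (-1)·n from η, plus −(2) + 3·(0) = -2 from the rest, must sum to zero.
−n − 2 = 0, so n = -2.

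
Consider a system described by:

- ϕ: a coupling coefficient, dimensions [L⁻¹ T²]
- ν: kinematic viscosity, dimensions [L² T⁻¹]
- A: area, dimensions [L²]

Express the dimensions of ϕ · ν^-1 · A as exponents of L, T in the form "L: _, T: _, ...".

L: -1, T: 3

Collect each base-dimension exponent across the product:
  L: (-1) − (2) + (2) = -1
  T: (2) − (-1) + (0) = 3
So the dimensions are [L⁻¹ T³].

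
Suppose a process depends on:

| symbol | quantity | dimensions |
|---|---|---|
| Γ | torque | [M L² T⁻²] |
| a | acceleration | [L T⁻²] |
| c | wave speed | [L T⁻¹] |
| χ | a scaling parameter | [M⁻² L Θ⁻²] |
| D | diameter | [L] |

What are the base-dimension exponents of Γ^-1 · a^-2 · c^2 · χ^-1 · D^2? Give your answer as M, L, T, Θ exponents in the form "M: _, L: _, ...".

Collect each base-dimension exponent across the product:
  M: −(1) − 2·(0) + 2·(0) − (-2) + 2·(0) = 1
  L: −(2) − 2·(1) + 2·(1) − (1) + 2·(1) = -1
  T: −(-2) − 2·(-2) + 2·(-1) − (0) + 2·(0) = 4
  Θ: −(0) − 2·(0) + 2·(0) − (-2) + 2·(0) = 2
So the dimensions are [M L⁻¹ T⁴ Θ²].

M: 1, L: -1, T: 4, Θ: 2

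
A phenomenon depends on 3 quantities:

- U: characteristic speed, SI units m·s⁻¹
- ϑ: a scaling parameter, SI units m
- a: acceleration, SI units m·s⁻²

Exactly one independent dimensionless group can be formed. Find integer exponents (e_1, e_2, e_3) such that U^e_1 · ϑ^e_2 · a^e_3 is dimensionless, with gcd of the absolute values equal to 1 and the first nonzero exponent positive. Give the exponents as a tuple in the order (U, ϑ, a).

L: e_1·(1) + e_2·(1) + e_3·(1) = 0
T: e_1·(-1) + e_2·(0) + e_3·(-2) = 0
Solving this homogeneous linear system for the smallest-integer solution (first nonzero entry positive) gives (2, -1, -1).

(2, -1, -1)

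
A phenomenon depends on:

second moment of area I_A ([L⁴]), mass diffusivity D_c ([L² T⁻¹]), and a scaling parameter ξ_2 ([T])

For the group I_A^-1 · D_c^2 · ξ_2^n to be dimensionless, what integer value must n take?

Balance the T exponent: (1)·n from ξ_2, plus −(0) + 2·(-1) = -2 from the rest, must sum to zero.
n − 2 = 0, so n = 2.

2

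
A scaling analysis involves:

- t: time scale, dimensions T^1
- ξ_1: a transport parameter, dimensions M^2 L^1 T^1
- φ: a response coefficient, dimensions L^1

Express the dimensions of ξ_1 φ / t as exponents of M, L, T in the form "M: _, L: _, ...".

M: 2, L: 2, T: 0

Collect each base-dimension exponent across the product:
  M: −(0) + (2) + (0) = 2
  L: −(0) + (1) + (1) = 2
  T: −(1) + (1) + (0) = 0
So the dimensions are [M² L²].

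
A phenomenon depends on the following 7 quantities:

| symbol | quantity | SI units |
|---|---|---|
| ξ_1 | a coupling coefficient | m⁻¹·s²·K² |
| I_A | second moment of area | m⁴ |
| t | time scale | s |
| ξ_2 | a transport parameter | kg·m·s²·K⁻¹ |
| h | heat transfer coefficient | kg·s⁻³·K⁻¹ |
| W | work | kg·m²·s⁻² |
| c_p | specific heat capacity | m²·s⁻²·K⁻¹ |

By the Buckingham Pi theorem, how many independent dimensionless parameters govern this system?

There are 7 variables and 4 base dimensions (M, L, T, Θ).
The dimension matrix has rank 4.
Independent dimensionless groups: 7 − 4 = 3.

3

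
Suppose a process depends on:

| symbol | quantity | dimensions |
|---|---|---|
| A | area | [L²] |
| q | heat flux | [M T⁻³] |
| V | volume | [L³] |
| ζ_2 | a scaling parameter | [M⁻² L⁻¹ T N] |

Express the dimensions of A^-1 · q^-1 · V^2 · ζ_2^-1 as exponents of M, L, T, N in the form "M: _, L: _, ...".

Collect each base-dimension exponent across the product:
  M: −(0) − (1) + 2·(0) − (-2) = 1
  L: −(2) − (0) + 2·(3) − (-1) = 5
  T: −(0) − (-3) + 2·(0) − (1) = 2
  N: −(0) − (0) + 2·(0) − (1) = -1
So the dimensions are [M L⁵ T² N⁻¹].

M: 1, L: 5, T: 2, N: -1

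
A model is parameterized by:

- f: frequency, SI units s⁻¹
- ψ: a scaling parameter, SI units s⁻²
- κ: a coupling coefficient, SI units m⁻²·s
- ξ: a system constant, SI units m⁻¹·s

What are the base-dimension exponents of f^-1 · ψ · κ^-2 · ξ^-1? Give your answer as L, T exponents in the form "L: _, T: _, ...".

L: 5, T: -4

Collect each base-dimension exponent across the product:
  L: −(0) + (0) − 2·(-2) − (-1) = 5
  T: −(-1) + (-2) − 2·(1) − (1) = -4
So the dimensions are [L⁵ T⁻⁴].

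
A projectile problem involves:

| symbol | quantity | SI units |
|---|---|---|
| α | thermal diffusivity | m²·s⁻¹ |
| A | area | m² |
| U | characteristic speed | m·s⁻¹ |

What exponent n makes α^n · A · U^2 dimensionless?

Balance the L exponent: (2)·n from α, plus (2) + 2·(1) = 4 from the rest, must sum to zero.
2n + 4 = 0, so n = -2.

-2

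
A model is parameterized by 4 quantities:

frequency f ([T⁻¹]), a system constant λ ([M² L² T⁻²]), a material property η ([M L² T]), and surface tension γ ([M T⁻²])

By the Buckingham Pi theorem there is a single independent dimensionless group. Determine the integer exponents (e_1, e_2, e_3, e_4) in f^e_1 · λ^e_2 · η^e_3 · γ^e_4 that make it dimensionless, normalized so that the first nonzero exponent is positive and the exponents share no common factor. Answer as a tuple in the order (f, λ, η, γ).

(1, -1, 1, 1)

M: e_1·(0) + e_2·(2) + e_3·(1) + e_4·(1) = 0
L: e_1·(0) + e_2·(2) + e_3·(2) + e_4·(0) = 0
T: e_1·(-1) + e_2·(-2) + e_3·(1) + e_4·(-2) = 0
Solving this homogeneous linear system for the smallest-integer solution (first nonzero entry positive) gives (1, -1, 1, 1).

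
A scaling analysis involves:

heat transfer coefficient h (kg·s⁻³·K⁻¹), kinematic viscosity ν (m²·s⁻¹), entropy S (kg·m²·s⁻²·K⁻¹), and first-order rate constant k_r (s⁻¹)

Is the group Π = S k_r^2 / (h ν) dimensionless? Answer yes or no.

yes

Sum the exponent of each base dimension across the product:
  M: −[h]_M − [ν]_M + [S]_M + 2·[k_r]_M = −(1) − (0) + (1) + 2·(0) = 0
  L: −[h]_L − [ν]_L + [S]_L + 2·[k_r]_L = −(0) − (2) + (2) + 2·(0) = 0
  T: −[h]_T − [ν]_T + [S]_T + 2·[k_r]_T = −(-3) − (-1) + (-2) + 2·(-1) = 0
  Θ: −[h]_Θ − [ν]_Θ + [S]_Θ + 2·[k_r]_Θ = −(-1) − (0) + (-1) + 2·(0) = 0
All base exponents vanish — dimensionless.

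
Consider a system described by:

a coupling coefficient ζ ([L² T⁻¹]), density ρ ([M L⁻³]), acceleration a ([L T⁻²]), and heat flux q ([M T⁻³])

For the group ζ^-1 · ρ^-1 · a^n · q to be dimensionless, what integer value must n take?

Balance the L exponent: (1)·n from a, plus −(2) − (-3) + (0) = 1 from the rest, must sum to zero.
n + 1 = 0, so n = -1.

-1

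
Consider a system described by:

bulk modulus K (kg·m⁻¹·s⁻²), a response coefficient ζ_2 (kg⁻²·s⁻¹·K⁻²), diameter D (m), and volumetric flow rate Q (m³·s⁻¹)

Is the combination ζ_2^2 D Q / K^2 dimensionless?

no

Sum the exponent of each base dimension across the product:
  M: −2·[K]_M + 2·[ζ_2]_M + [D]_M + [Q]_M = −2·(1) + 2·(-2) + (0) + (0) = -6
  L: −2·[K]_L + 2·[ζ_2]_L + [D]_L + [Q]_L = −2·(-1) + 2·(0) + (1) + (3) = 6
  T: −2·[K]_T + 2·[ζ_2]_T + [D]_T + [Q]_T = −2·(-2) + 2·(-1) + (0) + (-1) = 1
  Θ: −2·[K]_Θ + 2·[ζ_2]_Θ + [D]_Θ + [Q]_Θ = −2·(0) + 2·(-2) + (0) + (0) = -4
Net dimensions [M⁻⁶ L⁶ T Θ⁻⁴] ≠ [1] — not dimensionless.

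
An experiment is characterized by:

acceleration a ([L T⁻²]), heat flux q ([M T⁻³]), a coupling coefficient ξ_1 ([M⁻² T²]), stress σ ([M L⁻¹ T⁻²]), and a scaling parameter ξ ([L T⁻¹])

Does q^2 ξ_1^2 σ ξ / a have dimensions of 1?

no

Sum the exponent of each base dimension across the product:
  M: −[a]_M + 2·[q]_M + 2·[ξ_1]_M + [σ]_M + [ξ]_M = −(0) + 2·(1) + 2·(-2) + (1) + (0) = -1
  L: −[a]_L + 2·[q]_L + 2·[ξ_1]_L + [σ]_L + [ξ]_L = −(1) + 2·(0) + 2·(0) + (-1) + (1) = -1
  T: −[a]_T + 2·[q]_T + 2·[ξ_1]_T + [σ]_T + [ξ]_T = −(-2) + 2·(-3) + 2·(2) + (-2) + (-1) = -3
Net dimensions [M⁻¹ L⁻¹ T⁻³] ≠ [1] — not dimensionless.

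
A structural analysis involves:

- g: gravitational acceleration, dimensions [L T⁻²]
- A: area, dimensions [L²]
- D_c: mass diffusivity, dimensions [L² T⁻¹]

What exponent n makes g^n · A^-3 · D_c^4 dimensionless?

Balance the L exponent: (1)·n from g, plus −3·(2) + 4·(2) = 2 from the rest, must sum to zero.
n + 2 = 0, so n = -2.

-2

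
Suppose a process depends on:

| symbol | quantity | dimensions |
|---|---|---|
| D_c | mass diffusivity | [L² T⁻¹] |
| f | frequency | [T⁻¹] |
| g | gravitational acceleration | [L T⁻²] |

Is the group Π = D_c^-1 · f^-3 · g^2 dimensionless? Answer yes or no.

Sum the exponent of each base dimension across the product:
  L: −[D_c]_L − 3·[f]_L + 2·[g]_L = −(2) − 3·(0) + 2·(1) = 0
  T: −[D_c]_T − 3·[f]_T + 2·[g]_T = −(-1) − 3·(-1) + 2·(-2) = 0
All base exponents vanish — dimensionless.

yes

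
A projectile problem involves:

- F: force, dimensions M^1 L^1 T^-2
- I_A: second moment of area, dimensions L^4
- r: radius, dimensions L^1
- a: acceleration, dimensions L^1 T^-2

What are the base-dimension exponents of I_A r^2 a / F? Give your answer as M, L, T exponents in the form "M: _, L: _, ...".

M: -1, L: 6, T: 0

Collect each base-dimension exponent across the product:
  M: −(1) + (0) + 2·(0) + (0) = -1
  L: −(1) + (4) + 2·(1) + (1) = 6
  T: −(-2) + (0) + 2·(0) + (-2) = 0
So the dimensions are [M⁻¹ L⁶].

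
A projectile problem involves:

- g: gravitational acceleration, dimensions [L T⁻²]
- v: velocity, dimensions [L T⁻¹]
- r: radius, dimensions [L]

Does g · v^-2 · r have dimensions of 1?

yes

Sum the exponent of each base dimension across the product:
  L: [g]_L − 2·[v]_L + [r]_L = (1) − 2·(1) + (1) = 0
  T: [g]_T − 2·[v]_T + [r]_T = (-2) − 2·(-1) + (0) = 0
All base exponents vanish — dimensionless.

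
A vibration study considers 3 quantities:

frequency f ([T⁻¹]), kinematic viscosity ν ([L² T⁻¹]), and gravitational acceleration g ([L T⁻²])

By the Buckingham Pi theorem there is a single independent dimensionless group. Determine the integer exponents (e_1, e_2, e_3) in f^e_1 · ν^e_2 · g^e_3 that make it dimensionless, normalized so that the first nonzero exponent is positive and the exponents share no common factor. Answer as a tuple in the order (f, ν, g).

(3, 1, -2)

L: e_1·(0) + e_2·(2) + e_3·(1) = 0
T: e_1·(-1) + e_2·(-1) + e_3·(-2) = 0
Solving this homogeneous linear system for the smallest-integer solution (first nonzero entry positive) gives (3, 1, -2).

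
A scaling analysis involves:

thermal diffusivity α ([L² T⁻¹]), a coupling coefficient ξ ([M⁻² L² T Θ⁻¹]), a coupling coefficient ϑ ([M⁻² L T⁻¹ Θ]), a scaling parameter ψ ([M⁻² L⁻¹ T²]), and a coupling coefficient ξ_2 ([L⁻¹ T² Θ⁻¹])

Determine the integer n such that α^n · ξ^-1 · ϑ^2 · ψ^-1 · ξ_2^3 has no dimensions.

Balance the L exponent: (2)·n from α, plus −(2) + 2·(1) − (-1) + 3·(-1) = -2 from the rest, must sum to zero.
2n − 2 = 0, so n = 1.

1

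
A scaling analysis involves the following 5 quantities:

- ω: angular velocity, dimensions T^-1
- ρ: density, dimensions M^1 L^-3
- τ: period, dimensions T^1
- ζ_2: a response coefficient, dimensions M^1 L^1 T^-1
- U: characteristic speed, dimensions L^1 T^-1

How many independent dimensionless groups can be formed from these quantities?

2

There are 5 variables and 3 base dimensions (M, L, T).
The dimension matrix has rank 3.
Independent dimensionless groups: 5 − 3 = 2.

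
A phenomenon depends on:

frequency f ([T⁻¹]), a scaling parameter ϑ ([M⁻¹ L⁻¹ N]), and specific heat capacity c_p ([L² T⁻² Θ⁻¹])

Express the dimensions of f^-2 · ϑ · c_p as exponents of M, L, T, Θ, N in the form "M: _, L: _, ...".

M: -1, L: 1, T: 0, Θ: -1, N: 1

Collect each base-dimension exponent across the product:
  M: −2·(0) + (-1) + (0) = -1
  L: −2·(0) + (-1) + (2) = 1
  T: −2·(-1) + (0) + (-2) = 0
  Θ: −2·(0) + (0) + (-1) = -1
  N: −2·(0) + (1) + (0) = 1
So the dimensions are [M⁻¹ L Θ⁻¹ N].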